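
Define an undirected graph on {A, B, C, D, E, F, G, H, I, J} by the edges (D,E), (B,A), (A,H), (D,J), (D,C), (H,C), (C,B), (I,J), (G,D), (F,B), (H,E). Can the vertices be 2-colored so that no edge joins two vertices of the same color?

Yes

Partition the vertices as {B, D, H, I} vs {A, C, E, F, G, J}. Each listed edge has one endpoint in each part, so the graph is bipartite.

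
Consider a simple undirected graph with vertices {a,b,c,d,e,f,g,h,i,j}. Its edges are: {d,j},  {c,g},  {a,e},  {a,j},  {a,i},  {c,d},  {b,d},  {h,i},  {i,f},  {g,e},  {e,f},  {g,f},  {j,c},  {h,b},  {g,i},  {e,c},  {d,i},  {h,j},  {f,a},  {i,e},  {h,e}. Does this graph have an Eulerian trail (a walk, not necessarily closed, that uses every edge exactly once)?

Yes

Degrees: a:4, b:2, c:4, d:4, e:6, f:4, g:4, h:4, i:6, j:4
Odd-degree vertices: none (0 total).
With 0 odd-degree vertices and all edges in one connected piece, an Eulerian trail exists.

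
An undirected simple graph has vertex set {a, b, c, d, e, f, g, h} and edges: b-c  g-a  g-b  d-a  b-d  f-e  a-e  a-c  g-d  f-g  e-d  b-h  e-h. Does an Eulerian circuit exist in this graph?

Yes

Degrees: a:4, b:4, c:2, d:4, e:4, f:2, g:4, h:2
Every vertex has even degree and the edges form a single connected piece, so an Eulerian circuit exists.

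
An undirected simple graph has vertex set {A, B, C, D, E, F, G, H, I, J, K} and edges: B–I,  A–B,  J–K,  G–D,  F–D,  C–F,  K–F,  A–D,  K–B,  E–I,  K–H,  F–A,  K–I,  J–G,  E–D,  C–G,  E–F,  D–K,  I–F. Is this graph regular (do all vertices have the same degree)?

Degrees: A:3, B:3, C:2, D:5, E:3, F:6, G:3, H:1, I:4, J:2, K:6
Vertex H has degree 1 while F has degree 6, so the graph is not regular.

No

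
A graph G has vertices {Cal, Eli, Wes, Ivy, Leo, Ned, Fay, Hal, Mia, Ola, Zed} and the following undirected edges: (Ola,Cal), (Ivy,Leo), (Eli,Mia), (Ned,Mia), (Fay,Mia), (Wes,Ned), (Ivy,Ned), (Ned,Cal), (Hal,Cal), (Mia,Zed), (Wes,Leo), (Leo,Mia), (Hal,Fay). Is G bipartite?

No

The cycle Ned-Cal-Hal-Fay-Mia-Ned has length 5, which is odd, so the graph is not bipartite.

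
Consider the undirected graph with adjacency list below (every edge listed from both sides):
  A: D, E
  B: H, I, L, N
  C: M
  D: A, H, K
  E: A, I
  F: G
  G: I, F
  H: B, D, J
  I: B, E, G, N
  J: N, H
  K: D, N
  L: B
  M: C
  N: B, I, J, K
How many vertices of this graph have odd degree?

Degrees: A:2, B:4, C:1, D:3, E:2, F:1, G:2, H:3, I:4, J:2, K:2, L:1, M:1, N:4
Odd-degree vertices: C, D, F, H, L, M.

6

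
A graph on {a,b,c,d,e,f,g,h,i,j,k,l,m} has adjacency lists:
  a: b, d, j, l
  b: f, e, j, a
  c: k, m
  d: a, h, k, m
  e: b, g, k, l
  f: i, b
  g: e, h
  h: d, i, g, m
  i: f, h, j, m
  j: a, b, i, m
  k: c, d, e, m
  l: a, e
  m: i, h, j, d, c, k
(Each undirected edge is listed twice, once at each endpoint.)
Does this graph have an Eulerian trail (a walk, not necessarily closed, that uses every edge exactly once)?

Degrees: a:4, b:4, c:2, d:4, e:4, f:2, g:2, h:4, i:4, j:4, k:4, l:2, m:6
Odd-degree vertices: none (0 total).
With 0 odd-degree vertices and all edges in one connected piece, an Eulerian trail exists.

Yes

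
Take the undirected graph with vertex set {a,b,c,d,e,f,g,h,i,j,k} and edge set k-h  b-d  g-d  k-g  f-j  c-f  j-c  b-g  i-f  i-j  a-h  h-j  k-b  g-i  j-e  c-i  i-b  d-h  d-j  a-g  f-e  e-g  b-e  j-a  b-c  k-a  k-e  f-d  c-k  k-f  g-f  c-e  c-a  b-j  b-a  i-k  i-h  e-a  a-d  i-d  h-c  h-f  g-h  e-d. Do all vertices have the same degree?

Yes

Degrees: a:8, b:8, c:8, d:8, e:8, f:8, g:8, h:8, i:8, j:8, k:8
Every vertex has degree 8, so the graph is 8-regular.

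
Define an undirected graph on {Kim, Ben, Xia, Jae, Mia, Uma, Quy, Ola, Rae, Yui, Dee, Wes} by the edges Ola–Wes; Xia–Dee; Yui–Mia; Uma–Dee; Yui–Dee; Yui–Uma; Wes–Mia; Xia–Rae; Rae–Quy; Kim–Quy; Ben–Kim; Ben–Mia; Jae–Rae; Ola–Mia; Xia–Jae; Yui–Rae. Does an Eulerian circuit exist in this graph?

Degrees: Kim:2, Ben:2, Xia:3, Jae:2, Mia:4, Uma:2, Quy:2, Ola:2, Rae:4, Yui:4, Dee:3, Wes:2
Vertices with odd degree: Xia, Dee. An Eulerian circuit requires all degrees even.

No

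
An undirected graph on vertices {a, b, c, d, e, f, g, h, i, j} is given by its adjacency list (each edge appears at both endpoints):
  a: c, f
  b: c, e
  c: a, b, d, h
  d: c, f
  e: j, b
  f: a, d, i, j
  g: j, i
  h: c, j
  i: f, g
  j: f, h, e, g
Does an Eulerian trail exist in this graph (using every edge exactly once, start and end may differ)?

Yes

Degrees: a:2, b:2, c:4, d:2, e:2, f:4, g:2, h:2, i:2, j:4
Odd-degree vertices: none (0 total).
The non-isolated vertices are connected and exactly 0 have odd degree, so an Eulerian trail exists.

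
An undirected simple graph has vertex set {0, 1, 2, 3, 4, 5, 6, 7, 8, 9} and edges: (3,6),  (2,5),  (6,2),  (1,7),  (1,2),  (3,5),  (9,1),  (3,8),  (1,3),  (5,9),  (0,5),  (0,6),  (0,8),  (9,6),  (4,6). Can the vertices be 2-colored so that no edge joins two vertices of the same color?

Partition the vertices as {1, 5, 6, 8} vs {0, 2, 3, 4, 7, 9}. Each listed edge has one endpoint in each part, so the graph is bipartite.

Yes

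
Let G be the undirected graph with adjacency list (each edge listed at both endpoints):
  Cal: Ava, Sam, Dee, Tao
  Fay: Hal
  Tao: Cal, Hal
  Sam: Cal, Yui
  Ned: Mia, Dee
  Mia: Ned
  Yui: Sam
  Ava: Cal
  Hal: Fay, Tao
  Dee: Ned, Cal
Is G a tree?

Yes

|V| = 10, |E| = 9.
It is connected with exactly 9 edges, hence acyclic — it is a tree.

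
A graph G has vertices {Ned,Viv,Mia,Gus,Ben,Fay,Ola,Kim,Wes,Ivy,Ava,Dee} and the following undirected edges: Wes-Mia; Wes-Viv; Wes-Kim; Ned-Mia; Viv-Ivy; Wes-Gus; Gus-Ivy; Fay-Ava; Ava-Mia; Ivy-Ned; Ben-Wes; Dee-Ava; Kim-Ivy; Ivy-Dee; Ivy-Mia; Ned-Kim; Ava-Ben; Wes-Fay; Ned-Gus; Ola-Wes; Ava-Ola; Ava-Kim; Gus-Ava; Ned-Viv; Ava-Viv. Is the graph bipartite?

Kim-Ned-Ivy-Kim is an odd cycle (length 3), and a bipartite graph can contain only even cycles.

No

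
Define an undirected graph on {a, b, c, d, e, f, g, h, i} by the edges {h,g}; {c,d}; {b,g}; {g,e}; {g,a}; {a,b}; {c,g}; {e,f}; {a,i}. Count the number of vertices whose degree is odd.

Degrees: a:3, b:2, c:2, d:1, e:2, f:1, g:5, h:1, i:1
Odd-degree vertices: a, d, f, g, h, i.

6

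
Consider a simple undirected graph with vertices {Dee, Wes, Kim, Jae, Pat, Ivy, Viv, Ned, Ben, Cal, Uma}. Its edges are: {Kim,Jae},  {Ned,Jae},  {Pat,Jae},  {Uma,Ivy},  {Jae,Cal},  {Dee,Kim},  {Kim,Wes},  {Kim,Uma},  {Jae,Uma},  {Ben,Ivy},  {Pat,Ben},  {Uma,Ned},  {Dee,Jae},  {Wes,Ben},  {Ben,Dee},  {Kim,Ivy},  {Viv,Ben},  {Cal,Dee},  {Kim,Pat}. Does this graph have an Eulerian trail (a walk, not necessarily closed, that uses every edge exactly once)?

Degrees: Dee:4, Wes:2, Kim:6, Jae:6, Pat:3, Ivy:3, Viv:1, Ned:2, Ben:5, Cal:2, Uma:4
Odd-degree vertices: Pat, Ivy, Viv, Ben (4 total).
With 4 odd-degree vertices (more than two), no single trail can use every edge.

No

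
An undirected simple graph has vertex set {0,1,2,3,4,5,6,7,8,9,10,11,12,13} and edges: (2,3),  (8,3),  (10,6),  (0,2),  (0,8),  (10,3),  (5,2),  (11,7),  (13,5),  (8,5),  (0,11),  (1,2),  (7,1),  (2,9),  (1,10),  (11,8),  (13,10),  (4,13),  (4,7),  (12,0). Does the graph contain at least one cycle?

Yes

The graph has 14 vertices, 20 edges, and 1 connected component.
One cycle is 0-2-1-10-3-8-11-0.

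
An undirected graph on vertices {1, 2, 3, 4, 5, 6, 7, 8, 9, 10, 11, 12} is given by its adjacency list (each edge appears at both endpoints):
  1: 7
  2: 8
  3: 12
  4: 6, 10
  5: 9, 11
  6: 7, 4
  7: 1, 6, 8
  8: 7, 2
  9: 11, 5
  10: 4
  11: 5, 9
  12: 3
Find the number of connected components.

3

Component: {3, 12}
Component: {5, 9, 11}
Component: {1, 2, 4, 6, 7, 8, 10}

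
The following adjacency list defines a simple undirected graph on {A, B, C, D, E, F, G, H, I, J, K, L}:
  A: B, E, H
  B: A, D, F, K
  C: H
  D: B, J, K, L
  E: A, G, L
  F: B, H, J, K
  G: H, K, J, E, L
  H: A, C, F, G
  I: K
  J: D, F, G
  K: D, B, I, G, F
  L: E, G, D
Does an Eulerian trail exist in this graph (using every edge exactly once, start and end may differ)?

Degrees: A:3, B:4, C:1, D:4, E:3, F:4, G:5, H:4, I:1, J:3, K:5, L:3
Odd-degree vertices: A, C, E, G, I, J, K, L (8 total).
An Eulerian trail requires 0 or 2 odd-degree vertices; here there are 8.

No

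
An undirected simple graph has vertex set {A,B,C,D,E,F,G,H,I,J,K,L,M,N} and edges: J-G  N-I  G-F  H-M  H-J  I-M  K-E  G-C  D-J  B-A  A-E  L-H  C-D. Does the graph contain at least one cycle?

|V| = 14, |E| = 13, number of components = 2.
One cycle is C-G-J-D-C.

Yes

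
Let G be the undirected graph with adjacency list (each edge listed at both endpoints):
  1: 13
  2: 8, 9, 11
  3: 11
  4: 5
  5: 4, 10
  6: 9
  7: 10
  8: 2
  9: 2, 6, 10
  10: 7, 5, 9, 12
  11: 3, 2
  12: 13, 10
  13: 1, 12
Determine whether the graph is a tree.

The graph has 13 vertices and 12 edges.
It is connected with exactly 12 edges, hence acyclic — it is a tree.

Yes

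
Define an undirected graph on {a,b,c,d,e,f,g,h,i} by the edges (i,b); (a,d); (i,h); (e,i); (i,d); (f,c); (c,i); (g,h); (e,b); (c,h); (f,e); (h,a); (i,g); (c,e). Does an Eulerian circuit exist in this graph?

Degrees: a:2, b:2, c:4, d:2, e:4, f:2, g:2, h:4, i:6
Every vertex has even degree and the edges form a single connected piece, so an Eulerian circuit exists.

Yes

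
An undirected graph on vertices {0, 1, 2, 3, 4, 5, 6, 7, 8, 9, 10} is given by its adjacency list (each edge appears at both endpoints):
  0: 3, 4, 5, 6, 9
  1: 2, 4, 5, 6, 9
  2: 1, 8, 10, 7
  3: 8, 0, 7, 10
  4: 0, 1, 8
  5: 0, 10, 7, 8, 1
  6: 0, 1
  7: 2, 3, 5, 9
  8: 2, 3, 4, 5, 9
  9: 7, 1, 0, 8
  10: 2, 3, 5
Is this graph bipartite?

Color {2, 3, 4, 5, 6, 9} black and {0, 1, 7, 8, 10} white. No edge joins two same-colored vertices, so the graph is bipartite.

Yes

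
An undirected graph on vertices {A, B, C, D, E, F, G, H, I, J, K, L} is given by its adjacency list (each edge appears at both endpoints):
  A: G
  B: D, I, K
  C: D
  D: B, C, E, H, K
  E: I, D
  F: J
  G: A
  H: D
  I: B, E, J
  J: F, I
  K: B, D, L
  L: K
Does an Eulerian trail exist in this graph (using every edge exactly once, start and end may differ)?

Degrees: A:1, B:3, C:1, D:5, E:2, F:1, G:1, H:1, I:3, J:2, K:3, L:1
Odd-degree vertices: A, B, C, D, F, G, H, I, K, L (10 total).
With 10 odd-degree vertices (more than two), no single trail can use every edge.

No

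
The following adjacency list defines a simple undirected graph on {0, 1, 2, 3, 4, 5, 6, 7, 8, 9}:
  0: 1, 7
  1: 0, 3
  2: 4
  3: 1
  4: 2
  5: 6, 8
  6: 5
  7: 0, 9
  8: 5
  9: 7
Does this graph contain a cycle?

No

|V| = 10, |E| = 7, number of components = 3.
A forest on 10 vertices with 3 components has exactly 7 edges, which matches — so no cycle.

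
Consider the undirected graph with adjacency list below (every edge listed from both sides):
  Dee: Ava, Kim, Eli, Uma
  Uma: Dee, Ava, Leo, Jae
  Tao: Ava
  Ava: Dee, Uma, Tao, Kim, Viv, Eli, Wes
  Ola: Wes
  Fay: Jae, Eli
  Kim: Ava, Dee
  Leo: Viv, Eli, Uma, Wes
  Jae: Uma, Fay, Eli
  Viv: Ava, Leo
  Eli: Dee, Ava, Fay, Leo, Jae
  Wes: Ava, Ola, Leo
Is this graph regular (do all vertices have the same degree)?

No

Degrees: Dee:4, Uma:4, Tao:1, Ava:7, Ola:1, Fay:2, Kim:2, Leo:4, Jae:3, Viv:2, Eli:5, Wes:3
Degrees are not all equal (e.g. deg(Tao)=1 but deg(Ava)=7); not regular.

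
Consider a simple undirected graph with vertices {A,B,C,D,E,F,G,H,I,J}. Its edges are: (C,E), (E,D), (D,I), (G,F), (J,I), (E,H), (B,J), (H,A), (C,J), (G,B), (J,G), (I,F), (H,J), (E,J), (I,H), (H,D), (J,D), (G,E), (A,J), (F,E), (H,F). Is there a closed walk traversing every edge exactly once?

Yes

Degrees: A:2, B:2, C:2, D:4, E:6, F:4, G:4, H:6, I:4, J:8
All degrees are even and the non-isolated vertices are connected — an Eulerian circuit exists.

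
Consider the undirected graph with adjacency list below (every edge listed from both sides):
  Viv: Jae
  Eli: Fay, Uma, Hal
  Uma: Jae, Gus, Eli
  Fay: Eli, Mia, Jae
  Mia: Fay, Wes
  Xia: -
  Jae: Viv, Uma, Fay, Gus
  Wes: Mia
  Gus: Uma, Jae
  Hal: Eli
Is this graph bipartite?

Uma-Gus-Jae-Uma is an odd cycle (length 3), and a bipartite graph can contain only even cycles.

No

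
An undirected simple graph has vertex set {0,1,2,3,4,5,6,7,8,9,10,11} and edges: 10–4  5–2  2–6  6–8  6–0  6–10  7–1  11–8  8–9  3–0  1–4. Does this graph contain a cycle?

|V| = 12, |E| = 11, number of components = 1.
Since 11 = 12 - 1, the graph is a forest and contains no cycle.

No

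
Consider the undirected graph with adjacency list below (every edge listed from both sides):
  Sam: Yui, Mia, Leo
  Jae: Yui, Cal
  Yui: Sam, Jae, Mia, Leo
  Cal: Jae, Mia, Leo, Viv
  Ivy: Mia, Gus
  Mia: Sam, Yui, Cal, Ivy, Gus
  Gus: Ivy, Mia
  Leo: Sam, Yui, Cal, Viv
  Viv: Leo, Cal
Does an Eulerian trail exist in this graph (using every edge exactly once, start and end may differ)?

Yes

Degrees: Sam:3, Jae:2, Yui:4, Cal:4, Ivy:2, Mia:5, Gus:2, Leo:4, Viv:2
Odd-degree vertices: Sam, Mia (2 total).
With 2 odd-degree vertices and all edges in one connected piece, an Eulerian trail exists (from Sam to Mia).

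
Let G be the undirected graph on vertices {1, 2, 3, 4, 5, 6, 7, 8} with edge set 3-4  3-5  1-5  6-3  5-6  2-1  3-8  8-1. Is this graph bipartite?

The cycle 5-6-3-5 has length 3, which is odd, so the graph is not bipartite.

No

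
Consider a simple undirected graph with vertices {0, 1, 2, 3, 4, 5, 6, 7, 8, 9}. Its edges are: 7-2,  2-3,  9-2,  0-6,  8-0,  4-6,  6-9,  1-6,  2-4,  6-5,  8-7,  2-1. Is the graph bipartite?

Yes

A valid 2-coloring puts {2, 6, 8} on one side and {0, 1, 3, 4, 5, 7, 9} on the other; every edge crosses between the two sides.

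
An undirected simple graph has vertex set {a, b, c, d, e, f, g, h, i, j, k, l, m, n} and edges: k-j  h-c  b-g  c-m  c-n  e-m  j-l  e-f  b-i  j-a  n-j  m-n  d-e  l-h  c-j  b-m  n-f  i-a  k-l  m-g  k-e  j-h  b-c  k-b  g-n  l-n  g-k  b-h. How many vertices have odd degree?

4

Degrees: a:2, b:6, c:5, d:1, e:4, f:2, g:4, h:4, i:2, j:6, k:5, l:4, m:5, n:6
Odd-degree vertices: c, d, k, m.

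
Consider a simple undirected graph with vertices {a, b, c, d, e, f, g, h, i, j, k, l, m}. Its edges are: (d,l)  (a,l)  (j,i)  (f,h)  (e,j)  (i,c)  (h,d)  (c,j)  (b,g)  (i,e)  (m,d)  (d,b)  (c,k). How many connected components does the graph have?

2

Component: {c, e, i, j, k}
Component: {a, b, d, f, g, h, l, m}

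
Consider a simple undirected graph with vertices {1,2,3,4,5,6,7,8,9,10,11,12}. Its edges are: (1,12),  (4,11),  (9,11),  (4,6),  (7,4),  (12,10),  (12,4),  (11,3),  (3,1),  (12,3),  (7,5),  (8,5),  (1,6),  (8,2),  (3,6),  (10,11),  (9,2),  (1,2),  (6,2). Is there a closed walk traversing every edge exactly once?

Yes

Degrees: 1:4, 2:4, 3:4, 4:4, 5:2, 6:4, 7:2, 8:2, 9:2, 10:2, 11:4, 12:4
Every vertex has even degree and the edges form a single connected piece, so an Eulerian circuit exists.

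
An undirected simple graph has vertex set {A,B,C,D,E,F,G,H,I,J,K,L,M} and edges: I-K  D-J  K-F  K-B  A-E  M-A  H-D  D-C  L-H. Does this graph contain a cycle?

The graph has 13 vertices, 9 edges, and 4 connected components.
A forest on 13 vertices with 4 components has exactly 9 edges, which matches — so no cycle.

No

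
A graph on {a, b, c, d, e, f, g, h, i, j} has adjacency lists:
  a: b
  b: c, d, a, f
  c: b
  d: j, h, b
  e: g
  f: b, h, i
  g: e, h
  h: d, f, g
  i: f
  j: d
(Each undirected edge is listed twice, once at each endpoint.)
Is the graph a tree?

No

The graph has 10 vertices and 10 edges.
Connected but with 10 > 9 edges, so it has a cycle and is not a tree.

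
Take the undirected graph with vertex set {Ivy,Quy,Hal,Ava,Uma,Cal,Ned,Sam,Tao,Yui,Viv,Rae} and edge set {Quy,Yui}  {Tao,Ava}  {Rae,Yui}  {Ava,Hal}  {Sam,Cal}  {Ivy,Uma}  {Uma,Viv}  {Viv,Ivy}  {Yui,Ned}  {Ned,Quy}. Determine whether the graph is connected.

Component: {Cal, Sam}
Component: {Ivy, Uma, Viv}
Component: {Hal, Ava, Tao}
Component: {Quy, Ned, Yui, Rae}
There are 4 separate components, so the graph is not connected.

No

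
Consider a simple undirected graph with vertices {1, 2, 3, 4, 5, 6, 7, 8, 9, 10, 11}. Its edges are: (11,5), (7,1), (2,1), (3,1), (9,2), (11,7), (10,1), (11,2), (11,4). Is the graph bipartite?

Color {2, 3, 4, 5, 6, 7, 8, 10} black and {1, 9, 11} white. No edge joins two same-colored vertices, so the graph is bipartite.

Yes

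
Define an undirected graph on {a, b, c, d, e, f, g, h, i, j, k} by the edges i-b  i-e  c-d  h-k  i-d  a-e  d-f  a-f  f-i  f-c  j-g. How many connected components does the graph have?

Component: {g, j}
Component: {h, k}
Component: {a, b, c, d, e, f, i}

3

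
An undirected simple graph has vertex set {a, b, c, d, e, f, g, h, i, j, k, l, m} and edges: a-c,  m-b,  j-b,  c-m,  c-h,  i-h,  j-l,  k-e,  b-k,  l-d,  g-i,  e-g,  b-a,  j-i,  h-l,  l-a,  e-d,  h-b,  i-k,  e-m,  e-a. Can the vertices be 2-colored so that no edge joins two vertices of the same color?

Yes

Color {b, c, e, f, i, l} black and {a, d, g, h, j, k, m} white. No edge joins two same-colored vertices, so the graph is bipartite.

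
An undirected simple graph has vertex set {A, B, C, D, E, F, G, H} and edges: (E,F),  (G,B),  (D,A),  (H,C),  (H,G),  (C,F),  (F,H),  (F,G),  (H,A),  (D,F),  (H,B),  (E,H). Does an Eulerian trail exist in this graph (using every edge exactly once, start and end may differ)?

Yes

Degrees: A:2, B:2, C:2, D:2, E:2, F:5, G:3, H:6
Odd-degree vertices: F, G (2 total).
The non-isolated vertices are connected and exactly 2 have odd degree, so an Eulerian trail exists (from F to G).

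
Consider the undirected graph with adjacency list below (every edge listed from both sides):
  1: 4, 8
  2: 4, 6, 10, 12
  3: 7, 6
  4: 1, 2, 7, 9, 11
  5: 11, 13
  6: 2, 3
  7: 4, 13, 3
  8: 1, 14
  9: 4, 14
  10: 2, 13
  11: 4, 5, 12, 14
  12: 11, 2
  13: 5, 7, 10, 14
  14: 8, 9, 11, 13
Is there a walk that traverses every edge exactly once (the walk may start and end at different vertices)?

Degrees: 1:2, 2:4, 3:2, 4:5, 5:2, 6:2, 7:3, 8:2, 9:2, 10:2, 11:4, 12:2, 13:4, 14:4
Odd-degree vertices: 4, 7 (2 total).
The non-isolated vertices are connected and exactly 2 have odd degree, so an Eulerian trail exists (from 4 to 7).

Yes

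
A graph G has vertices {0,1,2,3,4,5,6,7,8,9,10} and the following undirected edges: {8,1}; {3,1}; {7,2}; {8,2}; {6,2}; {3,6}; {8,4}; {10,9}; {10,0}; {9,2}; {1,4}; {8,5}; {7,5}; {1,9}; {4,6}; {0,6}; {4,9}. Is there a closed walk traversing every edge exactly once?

Degrees: 0:2, 1:4, 2:4, 3:2, 4:4, 5:2, 6:4, 7:2, 8:4, 9:4, 10:2
Every vertex has even degree and the edges form a single connected piece, so an Eulerian circuit exists.

Yes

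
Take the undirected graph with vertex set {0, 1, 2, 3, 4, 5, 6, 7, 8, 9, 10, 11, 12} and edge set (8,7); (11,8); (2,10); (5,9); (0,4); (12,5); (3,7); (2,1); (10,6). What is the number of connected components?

4

Component: {0, 4}
Component: {5, 9, 12}
Component: {1, 2, 6, 10}
Component: {3, 7, 8, 11}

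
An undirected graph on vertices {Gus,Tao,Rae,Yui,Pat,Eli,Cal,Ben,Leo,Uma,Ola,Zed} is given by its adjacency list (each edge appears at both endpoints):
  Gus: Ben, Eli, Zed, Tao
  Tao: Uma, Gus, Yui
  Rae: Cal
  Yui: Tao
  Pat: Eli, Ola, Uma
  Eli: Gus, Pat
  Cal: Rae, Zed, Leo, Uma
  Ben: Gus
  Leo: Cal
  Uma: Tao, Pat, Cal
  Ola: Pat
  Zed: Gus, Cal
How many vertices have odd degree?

Degrees: Gus:4, Tao:3, Rae:1, Yui:1, Pat:3, Eli:2, Cal:4, Ben:1, Leo:1, Uma:3, Ola:1, Zed:2
Odd-degree vertices: Tao, Rae, Yui, Pat, Ben, Leo, Uma, Ola.

8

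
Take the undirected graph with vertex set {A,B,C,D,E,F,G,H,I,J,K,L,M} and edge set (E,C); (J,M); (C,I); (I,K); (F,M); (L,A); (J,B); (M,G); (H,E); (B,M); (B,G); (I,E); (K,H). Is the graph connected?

No

Component: {D}
Component: {A, L}
Component: {B, F, G, J, M}
Component: {C, E, H, I, K}
There are 4 separate components, so the graph is not connected.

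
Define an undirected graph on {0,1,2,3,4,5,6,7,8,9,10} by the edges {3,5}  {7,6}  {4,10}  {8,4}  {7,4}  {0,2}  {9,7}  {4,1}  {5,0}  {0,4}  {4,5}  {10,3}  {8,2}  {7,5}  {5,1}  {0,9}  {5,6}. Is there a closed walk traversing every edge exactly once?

Yes

Degrees: 0:4, 1:2, 2:2, 3:2, 4:6, 5:6, 6:2, 7:4, 8:2, 9:2, 10:2
Every vertex has even degree and the edges form a single connected piece, so an Eulerian circuit exists.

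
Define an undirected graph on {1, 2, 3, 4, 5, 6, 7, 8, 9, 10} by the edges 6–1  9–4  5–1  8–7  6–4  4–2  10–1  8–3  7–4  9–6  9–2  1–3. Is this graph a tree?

No

|V| = 10, |E| = 12.
Connected but with 12 > 9 edges, so it has a cycle and is not a tree.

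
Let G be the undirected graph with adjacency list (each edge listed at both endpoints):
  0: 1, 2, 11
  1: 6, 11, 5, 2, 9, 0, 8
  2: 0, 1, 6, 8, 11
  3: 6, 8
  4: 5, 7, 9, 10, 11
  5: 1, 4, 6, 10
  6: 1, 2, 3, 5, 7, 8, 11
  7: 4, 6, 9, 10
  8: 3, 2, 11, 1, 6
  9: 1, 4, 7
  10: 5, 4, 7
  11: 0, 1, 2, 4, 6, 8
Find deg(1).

Neighbors of 1: 0, 2, 5, 6, 8, 9, 11.

7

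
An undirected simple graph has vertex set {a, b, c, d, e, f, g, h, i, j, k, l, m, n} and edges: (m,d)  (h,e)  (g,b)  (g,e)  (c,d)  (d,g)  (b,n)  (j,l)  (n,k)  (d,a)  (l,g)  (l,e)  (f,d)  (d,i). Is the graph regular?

Degrees: a:1, b:2, c:1, d:6, e:3, f:1, g:4, h:1, i:1, j:1, k:1, l:3, m:1, n:2
Degrees are not all equal (e.g. deg(a)=1 but deg(d)=6); not regular.

No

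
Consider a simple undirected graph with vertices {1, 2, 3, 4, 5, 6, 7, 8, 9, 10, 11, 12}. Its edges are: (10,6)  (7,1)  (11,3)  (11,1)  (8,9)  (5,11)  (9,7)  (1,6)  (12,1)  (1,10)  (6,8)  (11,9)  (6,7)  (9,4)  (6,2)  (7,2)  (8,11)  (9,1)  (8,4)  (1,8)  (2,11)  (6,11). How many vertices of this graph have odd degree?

Degrees: 1:7, 2:3, 3:1, 4:2, 5:1, 6:6, 7:4, 8:5, 9:5, 10:2, 11:7, 12:1
Odd-degree vertices: 1, 2, 3, 5, 8, 9, 11, 12.

8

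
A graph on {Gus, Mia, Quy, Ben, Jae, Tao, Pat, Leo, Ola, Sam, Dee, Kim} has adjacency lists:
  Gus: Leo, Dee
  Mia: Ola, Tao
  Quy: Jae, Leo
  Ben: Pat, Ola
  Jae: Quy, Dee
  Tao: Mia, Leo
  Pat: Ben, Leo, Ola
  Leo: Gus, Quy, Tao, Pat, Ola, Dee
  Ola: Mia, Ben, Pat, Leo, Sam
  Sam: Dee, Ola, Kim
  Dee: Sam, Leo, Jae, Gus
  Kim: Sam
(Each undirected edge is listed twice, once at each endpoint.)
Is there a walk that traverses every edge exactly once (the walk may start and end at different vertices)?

Degrees: Gus:2, Mia:2, Quy:2, Ben:2, Jae:2, Tao:2, Pat:3, Leo:6, Ola:5, Sam:3, Dee:4, Kim:1
Odd-degree vertices: Pat, Ola, Sam, Kim (4 total).
With 4 odd-degree vertices (more than two), no single trail can use every edge.

No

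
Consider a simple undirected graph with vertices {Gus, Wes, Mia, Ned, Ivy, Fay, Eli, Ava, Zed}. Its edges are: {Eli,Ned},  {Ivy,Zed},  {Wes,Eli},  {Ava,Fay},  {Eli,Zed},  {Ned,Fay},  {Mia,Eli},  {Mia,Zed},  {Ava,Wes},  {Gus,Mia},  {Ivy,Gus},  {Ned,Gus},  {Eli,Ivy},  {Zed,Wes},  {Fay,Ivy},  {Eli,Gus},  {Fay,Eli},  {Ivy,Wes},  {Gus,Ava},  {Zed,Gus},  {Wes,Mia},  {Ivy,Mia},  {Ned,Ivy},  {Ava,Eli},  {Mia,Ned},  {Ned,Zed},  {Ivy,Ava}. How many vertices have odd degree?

2

Degrees: Gus:6, Wes:5, Mia:6, Ned:6, Ivy:8, Fay:4, Eli:8, Ava:5, Zed:6
Odd-degree vertices: Wes, Ava.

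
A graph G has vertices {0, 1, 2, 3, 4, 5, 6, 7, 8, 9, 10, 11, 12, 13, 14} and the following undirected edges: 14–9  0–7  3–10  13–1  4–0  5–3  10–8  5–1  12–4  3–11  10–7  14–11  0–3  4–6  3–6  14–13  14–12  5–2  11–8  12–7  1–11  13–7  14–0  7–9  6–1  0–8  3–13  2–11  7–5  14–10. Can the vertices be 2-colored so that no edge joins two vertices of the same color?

Yes

Color {1, 2, 3, 4, 7, 8, 14} black and {0, 5, 6, 9, 10, 11, 12, 13} white. No edge joins two same-colored vertices, so the graph is bipartite.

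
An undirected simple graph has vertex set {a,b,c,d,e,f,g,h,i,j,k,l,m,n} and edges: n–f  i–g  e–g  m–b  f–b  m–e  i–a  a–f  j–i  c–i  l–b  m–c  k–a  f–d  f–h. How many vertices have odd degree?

10

Degrees: a:3, b:3, c:2, d:1, e:2, f:5, g:2, h:1, i:4, j:1, k:1, l:1, m:3, n:1
Odd-degree vertices: a, b, d, f, h, j, k, l, m, n.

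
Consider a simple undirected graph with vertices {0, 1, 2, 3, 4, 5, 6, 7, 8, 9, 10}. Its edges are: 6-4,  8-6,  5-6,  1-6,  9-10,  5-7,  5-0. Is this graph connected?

No

Component: {2}
Component: {3}
Component: {9, 10}
Component: {0, 1, 4, 5, 6, 7, 8}
No edge joins these 4 groups, so the graph is disconnected.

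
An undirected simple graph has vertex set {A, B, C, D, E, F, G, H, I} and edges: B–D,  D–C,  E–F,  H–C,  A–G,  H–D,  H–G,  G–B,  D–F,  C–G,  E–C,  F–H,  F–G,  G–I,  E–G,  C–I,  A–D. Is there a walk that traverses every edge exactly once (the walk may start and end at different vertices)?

Degrees: A:2, B:2, C:5, D:5, E:3, F:4, G:7, H:4, I:2
Odd-degree vertices: C, D, E, G (4 total).
With 4 odd-degree vertices (more than two), no single trail can use every edge.

No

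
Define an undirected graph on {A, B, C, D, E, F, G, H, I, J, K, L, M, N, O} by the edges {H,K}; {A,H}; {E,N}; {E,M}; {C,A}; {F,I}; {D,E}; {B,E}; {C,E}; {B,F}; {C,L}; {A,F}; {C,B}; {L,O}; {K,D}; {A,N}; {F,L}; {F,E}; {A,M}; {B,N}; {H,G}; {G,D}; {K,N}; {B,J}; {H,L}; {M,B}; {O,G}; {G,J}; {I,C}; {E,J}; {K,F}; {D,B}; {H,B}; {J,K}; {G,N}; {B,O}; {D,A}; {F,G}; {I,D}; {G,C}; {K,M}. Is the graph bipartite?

No

The cycle M-E-B-M has length 3, which is odd, so the graph is not bipartite.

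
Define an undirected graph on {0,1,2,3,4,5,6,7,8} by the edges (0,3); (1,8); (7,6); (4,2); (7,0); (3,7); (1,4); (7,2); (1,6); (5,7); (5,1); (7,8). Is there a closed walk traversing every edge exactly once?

Yes

Degrees: 0:2, 1:4, 2:2, 3:2, 4:2, 5:2, 6:2, 7:6, 8:2
Every vertex has even degree and the edges form a single connected piece, so an Eulerian circuit exists.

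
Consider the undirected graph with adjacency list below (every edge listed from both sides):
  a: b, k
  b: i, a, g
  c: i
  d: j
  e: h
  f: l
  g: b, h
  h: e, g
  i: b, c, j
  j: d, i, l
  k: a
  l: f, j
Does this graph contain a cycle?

No

|V| = 12, |E| = 11, number of components = 1.
A forest on 12 vertices with 1 component has exactly 11 edges, which matches — so no cycle.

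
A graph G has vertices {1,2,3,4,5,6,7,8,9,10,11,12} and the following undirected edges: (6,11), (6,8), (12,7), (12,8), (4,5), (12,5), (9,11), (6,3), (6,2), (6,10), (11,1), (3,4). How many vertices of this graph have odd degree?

8

Degrees: 1:1, 2:1, 3:2, 4:2, 5:2, 6:5, 7:1, 8:2, 9:1, 10:1, 11:3, 12:3
Odd-degree vertices: 1, 2, 6, 7, 9, 10, 11, 12.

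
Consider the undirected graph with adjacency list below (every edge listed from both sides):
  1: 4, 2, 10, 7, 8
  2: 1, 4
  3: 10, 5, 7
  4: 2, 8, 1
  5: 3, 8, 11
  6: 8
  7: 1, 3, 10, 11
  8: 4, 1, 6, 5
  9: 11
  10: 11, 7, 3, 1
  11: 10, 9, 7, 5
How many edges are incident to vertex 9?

Neighbors of 9: 11.

1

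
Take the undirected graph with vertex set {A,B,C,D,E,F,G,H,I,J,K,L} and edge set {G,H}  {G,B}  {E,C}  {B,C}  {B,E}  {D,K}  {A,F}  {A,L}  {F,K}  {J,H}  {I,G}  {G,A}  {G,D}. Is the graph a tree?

No

|V| = 12, |E| = 13.
Connected but with 13 > 11 edges, so it has a cycle and is not a tree.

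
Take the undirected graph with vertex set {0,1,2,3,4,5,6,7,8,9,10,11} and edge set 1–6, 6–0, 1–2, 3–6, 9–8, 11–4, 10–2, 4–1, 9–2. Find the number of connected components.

Component: {5}
Component: {7}
Component: {0, 1, 2, 3, 4, 6, 8, 9, 10, 11}

3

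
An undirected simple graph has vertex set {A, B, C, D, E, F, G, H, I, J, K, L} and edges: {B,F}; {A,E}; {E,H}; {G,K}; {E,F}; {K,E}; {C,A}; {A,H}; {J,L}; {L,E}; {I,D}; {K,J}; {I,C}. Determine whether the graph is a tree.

|V| = 12, |E| = 13.
Connected but with 13 > 11 edges, so it has a cycle and is not a tree.

No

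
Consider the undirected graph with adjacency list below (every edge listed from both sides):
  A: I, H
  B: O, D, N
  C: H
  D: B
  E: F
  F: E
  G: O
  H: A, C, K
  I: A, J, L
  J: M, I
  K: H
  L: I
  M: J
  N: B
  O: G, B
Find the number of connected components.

3

Component: {E, F}
Component: {B, D, G, N, O}
Component: {A, C, H, I, J, K, L, M}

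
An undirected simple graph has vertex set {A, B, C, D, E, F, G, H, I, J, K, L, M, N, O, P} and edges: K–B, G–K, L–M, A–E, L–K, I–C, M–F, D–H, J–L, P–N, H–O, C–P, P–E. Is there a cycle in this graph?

|V| = 16, |E| = 13, number of components = 3.
A forest on 16 vertices with 3 components has exactly 13 edges, which matches — so no cycle.

No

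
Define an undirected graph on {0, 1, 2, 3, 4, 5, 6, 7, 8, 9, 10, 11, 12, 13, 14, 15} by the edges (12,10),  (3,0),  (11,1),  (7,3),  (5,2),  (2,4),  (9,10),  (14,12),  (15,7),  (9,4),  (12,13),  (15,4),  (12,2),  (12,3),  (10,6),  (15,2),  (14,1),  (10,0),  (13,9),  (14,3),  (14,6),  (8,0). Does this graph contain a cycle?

Yes

The graph has 16 vertices, 22 edges, and 1 connected component.
Since 22 > 16 - 1, a cycle must exist; for instance 12-13-9-10-12.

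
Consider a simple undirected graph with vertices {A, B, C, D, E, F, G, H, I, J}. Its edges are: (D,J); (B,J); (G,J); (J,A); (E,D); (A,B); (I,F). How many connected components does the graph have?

Component: {C}
Component: {H}
Component: {F, I}
Component: {A, B, D, E, G, J}

4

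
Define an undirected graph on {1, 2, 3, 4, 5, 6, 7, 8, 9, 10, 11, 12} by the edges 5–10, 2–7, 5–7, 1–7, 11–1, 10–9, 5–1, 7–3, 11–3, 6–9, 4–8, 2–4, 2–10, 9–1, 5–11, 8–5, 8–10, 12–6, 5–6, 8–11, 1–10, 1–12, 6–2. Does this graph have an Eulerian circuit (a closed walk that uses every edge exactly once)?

Degrees: 1:6, 2:4, 3:2, 4:2, 5:6, 6:4, 7:4, 8:4, 9:3, 10:5, 11:4, 12:2
9, 10 have odd degree; an Eulerian circuit needs every degree to be even, so none exists.

No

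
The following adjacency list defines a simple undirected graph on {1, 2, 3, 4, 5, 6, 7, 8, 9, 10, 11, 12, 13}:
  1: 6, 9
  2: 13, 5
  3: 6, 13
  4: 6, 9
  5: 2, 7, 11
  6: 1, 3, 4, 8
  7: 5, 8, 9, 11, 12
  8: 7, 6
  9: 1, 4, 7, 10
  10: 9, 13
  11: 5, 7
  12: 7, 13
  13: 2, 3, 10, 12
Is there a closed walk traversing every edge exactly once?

Degrees: 1:2, 2:2, 3:2, 4:2, 5:3, 6:4, 7:5, 8:2, 9:4, 10:2, 11:2, 12:2, 13:4
Vertices with odd degree: 5, 7. An Eulerian circuit requires all degrees even.

No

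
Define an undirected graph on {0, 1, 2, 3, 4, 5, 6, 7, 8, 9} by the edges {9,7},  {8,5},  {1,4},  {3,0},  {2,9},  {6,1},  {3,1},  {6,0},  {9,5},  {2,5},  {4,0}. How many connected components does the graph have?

2

Component: {0, 1, 3, 4, 6}
Component: {2, 5, 7, 8, 9}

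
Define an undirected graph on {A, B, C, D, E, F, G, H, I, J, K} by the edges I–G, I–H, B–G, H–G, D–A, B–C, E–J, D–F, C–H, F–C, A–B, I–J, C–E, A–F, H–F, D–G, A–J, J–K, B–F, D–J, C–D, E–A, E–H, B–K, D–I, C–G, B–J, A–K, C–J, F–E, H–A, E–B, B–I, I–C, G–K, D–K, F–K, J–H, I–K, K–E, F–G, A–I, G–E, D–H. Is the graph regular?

Degrees: A:8, B:8, C:8, D:8, E:8, F:8, G:8, H:8, I:8, J:8, K:8
All degrees equal 8; the graph is regular.

Yes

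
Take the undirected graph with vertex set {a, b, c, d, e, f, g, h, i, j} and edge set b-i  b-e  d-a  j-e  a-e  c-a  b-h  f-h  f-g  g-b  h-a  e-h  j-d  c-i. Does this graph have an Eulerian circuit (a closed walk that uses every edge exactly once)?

Yes

Degrees: a:4, b:4, c:2, d:2, e:4, f:2, g:2, h:4, i:2, j:2
All degrees are even and the non-isolated vertices are connected — an Eulerian circuit exists.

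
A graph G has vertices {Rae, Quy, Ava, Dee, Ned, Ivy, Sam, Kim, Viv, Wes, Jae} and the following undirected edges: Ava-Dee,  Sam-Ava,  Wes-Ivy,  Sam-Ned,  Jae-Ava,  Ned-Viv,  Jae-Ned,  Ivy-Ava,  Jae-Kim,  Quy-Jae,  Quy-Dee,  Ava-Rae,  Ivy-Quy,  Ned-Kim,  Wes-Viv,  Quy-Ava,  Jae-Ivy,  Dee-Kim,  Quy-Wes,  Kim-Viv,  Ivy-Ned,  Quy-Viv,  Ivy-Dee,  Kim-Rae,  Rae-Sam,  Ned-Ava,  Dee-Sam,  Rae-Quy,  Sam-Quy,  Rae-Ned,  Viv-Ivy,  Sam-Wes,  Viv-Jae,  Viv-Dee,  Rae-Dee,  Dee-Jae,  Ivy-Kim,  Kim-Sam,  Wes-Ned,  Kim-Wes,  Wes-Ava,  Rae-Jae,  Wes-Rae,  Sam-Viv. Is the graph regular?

Degrees: Rae:8, Quy:8, Ava:8, Dee:8, Ned:8, Ivy:8, Sam:8, Kim:8, Viv:8, Wes:8, Jae:8
All degrees equal 8; the graph is regular.

Yes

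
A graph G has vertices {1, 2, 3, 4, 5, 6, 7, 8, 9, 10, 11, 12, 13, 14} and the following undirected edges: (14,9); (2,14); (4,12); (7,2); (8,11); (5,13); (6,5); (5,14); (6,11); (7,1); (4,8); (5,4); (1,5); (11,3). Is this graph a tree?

|V| = 14, |E| = 14.
It splits into 2 components, so it cannot be a tree.

No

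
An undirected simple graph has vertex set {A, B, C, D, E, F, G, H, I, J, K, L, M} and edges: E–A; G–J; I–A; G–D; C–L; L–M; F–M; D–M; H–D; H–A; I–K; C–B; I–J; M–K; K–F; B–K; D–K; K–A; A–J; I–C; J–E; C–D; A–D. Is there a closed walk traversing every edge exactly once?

Degrees: A:6, B:2, C:4, D:6, E:2, F:2, G:2, H:2, I:4, J:4, K:6, L:2, M:4
Every vertex has even degree and the edges form a single connected piece, so an Eulerian circuit exists.

Yes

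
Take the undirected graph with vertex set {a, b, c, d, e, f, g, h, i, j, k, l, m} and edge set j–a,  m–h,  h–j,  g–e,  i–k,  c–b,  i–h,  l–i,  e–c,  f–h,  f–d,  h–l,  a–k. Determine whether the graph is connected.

Component: {b, c, e, g}
Component: {a, d, f, h, i, j, k, l, m}
No edge joins these 2 groups, so the graph is disconnected.

No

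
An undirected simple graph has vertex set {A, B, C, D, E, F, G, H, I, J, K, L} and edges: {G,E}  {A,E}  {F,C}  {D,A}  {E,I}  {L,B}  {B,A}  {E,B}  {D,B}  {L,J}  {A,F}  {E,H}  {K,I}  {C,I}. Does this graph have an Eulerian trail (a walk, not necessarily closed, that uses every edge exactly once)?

No

Degrees: A:4, B:4, C:2, D:2, E:5, F:2, G:1, H:1, I:3, J:1, K:1, L:2
Odd-degree vertices: E, G, H, I, J, K (6 total).
With 6 odd-degree vertices (more than two), no single trail can use every edge.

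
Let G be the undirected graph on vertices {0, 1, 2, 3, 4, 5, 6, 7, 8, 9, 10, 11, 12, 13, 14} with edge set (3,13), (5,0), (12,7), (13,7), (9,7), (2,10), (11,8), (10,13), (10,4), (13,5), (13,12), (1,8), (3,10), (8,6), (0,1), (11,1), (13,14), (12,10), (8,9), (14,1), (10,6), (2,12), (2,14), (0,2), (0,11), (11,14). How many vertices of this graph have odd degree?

2

Degrees: 0:4, 1:4, 2:4, 3:2, 4:1, 5:2, 6:2, 7:3, 8:4, 9:2, 10:6, 11:4, 12:4, 13:6, 14:4
Odd-degree vertices: 4, 7.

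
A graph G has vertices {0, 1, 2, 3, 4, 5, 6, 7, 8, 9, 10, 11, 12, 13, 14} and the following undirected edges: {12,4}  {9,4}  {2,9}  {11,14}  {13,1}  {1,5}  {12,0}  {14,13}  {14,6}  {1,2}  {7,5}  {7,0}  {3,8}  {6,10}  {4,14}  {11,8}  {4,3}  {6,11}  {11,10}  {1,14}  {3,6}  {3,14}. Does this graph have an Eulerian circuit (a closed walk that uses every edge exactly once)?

Degrees: 0:2, 1:4, 2:2, 3:4, 4:4, 5:2, 6:4, 7:2, 8:2, 9:2, 10:2, 11:4, 12:2, 13:2, 14:6
Every vertex has even degree and the edges form a single connected piece, so an Eulerian circuit exists.

Yes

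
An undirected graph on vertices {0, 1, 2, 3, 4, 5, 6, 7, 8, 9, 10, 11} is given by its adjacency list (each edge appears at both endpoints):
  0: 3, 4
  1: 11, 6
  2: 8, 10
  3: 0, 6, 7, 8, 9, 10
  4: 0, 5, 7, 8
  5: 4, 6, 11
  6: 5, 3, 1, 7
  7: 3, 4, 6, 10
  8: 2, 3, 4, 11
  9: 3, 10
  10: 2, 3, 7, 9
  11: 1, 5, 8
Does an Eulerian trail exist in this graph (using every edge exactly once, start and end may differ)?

Degrees: 0:2, 1:2, 2:2, 3:6, 4:4, 5:3, 6:4, 7:4, 8:4, 9:2, 10:4, 11:3
Odd-degree vertices: 5, 11 (2 total).
The non-isolated vertices are connected and exactly 2 have odd degree, so an Eulerian trail exists (from 5 to 11).

Yes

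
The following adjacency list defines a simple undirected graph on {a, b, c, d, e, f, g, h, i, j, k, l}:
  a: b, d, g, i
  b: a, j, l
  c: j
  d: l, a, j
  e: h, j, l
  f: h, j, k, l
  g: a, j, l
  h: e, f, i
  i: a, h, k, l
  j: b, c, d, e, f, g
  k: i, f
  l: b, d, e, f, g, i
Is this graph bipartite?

Yes

A valid 2-coloring puts {b, c, d, e, f, g, i} on one side and {a, h, j, k, l} on the other; every edge crosses between the two sides.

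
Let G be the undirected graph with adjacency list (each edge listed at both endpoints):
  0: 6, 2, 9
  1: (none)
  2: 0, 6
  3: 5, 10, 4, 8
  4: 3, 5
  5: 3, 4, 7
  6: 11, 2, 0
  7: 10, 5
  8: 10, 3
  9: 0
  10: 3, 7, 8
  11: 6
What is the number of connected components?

Component: {1}
Component: {0, 2, 6, 9, 11}
Component: {3, 4, 5, 7, 8, 10}

3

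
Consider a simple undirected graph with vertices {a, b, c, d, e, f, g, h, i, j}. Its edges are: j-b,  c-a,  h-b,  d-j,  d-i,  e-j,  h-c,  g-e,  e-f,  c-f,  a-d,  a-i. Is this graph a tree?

No

The graph has 10 vertices and 12 edges.
Connected but with 12 > 9 edges, so it has a cycle and is not a tree.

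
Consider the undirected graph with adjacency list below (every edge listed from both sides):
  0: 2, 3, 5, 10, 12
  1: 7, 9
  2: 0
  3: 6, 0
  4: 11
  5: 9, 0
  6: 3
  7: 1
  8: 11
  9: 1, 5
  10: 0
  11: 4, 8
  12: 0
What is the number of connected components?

2

Component: {4, 8, 11}
Component: {0, 1, 2, 3, 5, 6, 7, 9, 10, 12}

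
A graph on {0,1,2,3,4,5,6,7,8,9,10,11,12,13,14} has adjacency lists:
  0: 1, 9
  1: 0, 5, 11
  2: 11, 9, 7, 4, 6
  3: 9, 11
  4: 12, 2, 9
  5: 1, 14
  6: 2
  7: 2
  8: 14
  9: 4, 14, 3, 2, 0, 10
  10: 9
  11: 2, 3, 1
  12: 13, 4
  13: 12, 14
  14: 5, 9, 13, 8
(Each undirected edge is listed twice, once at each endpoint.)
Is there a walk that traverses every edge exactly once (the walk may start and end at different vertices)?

No

Degrees: 0:2, 1:3, 2:5, 3:2, 4:3, 5:2, 6:1, 7:1, 8:1, 9:6, 10:1, 11:3, 12:2, 13:2, 14:4
Odd-degree vertices: 1, 2, 4, 6, 7, 8, 10, 11 (8 total).
With 8 odd-degree vertices (more than two), no single trail can use every edge.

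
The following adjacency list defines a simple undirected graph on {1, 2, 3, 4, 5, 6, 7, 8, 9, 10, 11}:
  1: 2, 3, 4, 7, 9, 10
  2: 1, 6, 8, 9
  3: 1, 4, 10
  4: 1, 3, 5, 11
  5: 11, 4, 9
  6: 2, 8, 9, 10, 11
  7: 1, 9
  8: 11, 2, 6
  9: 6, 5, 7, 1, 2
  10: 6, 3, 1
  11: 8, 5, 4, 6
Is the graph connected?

A breadth-first search from 1 visits 1, 10, 4, 9, 7, 2, 3, 6, 5, 11, 8 — all 11 vertices — so the graph is connected.

Yes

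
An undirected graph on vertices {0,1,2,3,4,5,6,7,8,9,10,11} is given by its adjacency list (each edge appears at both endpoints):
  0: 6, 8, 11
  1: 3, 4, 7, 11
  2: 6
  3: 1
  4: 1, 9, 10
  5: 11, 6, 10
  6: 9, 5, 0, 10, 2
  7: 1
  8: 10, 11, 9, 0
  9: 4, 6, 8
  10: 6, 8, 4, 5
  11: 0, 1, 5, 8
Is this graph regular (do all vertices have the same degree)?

No

Degrees: 0:3, 1:4, 2:1, 3:1, 4:3, 5:3, 6:5, 7:1, 8:4, 9:3, 10:4, 11:4
Degrees are not all equal (e.g. deg(2)=1 but deg(6)=5); not regular.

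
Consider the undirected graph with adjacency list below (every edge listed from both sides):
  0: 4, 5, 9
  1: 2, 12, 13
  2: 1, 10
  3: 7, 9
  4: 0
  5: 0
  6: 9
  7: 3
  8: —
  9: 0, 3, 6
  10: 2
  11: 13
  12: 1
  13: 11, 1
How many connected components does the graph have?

Component: {8}
Component: {1, 2, 10, 11, 12, 13}
Component: {0, 3, 4, 5, 6, 7, 9}

3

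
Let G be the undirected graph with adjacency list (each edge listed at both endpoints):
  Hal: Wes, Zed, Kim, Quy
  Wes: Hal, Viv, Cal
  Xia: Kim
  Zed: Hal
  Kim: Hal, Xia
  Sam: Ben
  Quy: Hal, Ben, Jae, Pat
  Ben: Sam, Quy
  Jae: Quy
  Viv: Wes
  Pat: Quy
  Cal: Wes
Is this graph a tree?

The graph has 12 vertices and 11 edges.
Connected and |E| = |V| - 1, which characterizes a tree.

Yes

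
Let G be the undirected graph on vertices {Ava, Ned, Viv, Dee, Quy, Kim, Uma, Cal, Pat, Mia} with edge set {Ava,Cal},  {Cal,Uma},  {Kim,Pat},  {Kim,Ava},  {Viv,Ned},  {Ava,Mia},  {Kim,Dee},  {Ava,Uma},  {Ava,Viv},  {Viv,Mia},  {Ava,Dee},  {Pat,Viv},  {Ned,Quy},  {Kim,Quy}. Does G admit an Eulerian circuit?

Degrees: Ava:6, Ned:2, Viv:4, Dee:2, Quy:2, Kim:4, Uma:2, Cal:2, Pat:2, Mia:2
All degrees are even and the non-isolated vertices are connected — an Eulerian circuit exists.

Yes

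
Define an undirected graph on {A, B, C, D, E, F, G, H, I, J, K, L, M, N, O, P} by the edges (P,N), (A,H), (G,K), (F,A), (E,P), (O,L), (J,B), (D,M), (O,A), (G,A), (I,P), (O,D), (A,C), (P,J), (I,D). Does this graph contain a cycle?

The graph has 16 vertices, 15 edges, and 1 connected component.
A forest on 16 vertices with 1 component has exactly 15 edges, which matches — so no cycle.

No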